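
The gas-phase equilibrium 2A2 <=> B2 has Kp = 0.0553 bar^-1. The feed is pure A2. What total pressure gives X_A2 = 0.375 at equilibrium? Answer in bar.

P = 7.05 bar

Let X = conversion of A2 (basis 1 mol A2); extent of reaction ξ = 0.5X.
At extent ξ: n_A2 = 1 − X; n_B2 = 0.5X.
Total moles n_T = 1 − 0.5X.
Kp = p_B2 / (p_A2^2) with p_i = (n_i/n_T)·P.
At X = 0.375: the mole-fraction product g(X) = Π y_i^ν_i = 0.39. Since Kp = g(X)·P^{-1}, P = (g/Kp)^(1/1) = (0.39/0.0553)^(1/1) = 7.05 bar.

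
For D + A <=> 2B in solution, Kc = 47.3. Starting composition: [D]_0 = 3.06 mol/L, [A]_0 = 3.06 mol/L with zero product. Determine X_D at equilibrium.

Let X = conversion of D; extent ξ = 3.06·X mol/L.
Concentrations: [D] = 3.06 − 3.06X; [A] = 3.06 − 3.06X; [B] = 6.12X.
Kc = [B]^2 / ([D] [A]).
Setting equal to 47.3 and solving for X on (0,1) gives X = 0.775.

X = 0.775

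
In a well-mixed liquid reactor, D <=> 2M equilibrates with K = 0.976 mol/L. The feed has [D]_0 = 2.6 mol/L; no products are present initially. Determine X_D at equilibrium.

Let X = conversion of D; extent ξ = 2.6·X mol/L.
Concentrations: [D] = 2.6 − 2.6X; [M] = 5.2X.
K = [M]^2 / ([D]).
Setting equal to 0.976 and solving for X on (0,1) gives X = 0.263.

X = 0.263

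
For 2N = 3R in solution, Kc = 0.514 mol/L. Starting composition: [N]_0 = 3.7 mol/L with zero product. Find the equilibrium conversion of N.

X = 0.278

Let X = conversion of N; extent ξ = 3.7X/2 mol/L.
Concentrations: [N] = 3.7 − 3.7X; [R] = 5.55X.
Kc = [R]^3 / ([N]^2).
Setting equal to 0.514 and solving for X on (0,1) gives X = 0.278.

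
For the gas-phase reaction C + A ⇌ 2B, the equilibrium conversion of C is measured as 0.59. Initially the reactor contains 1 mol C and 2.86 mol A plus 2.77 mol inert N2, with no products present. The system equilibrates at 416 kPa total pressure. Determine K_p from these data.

Let X = conversion of C (basis 1 mol C); extent of reaction ξ = X.
At extent ξ: n_C = 1 − X; n_A = 2.86 − X; n_B = 2X; n_I = 2.77 (inert).
Total moles n_T = 6.63 (Δν = 0, constant).
At X = 0.59: n_C = 0.41, n_A = 2.27, n_B = 1.18, n_T = 6.63.
p_i = (n_i/n_T)·P. K_p = p_B^2 / (p_C p_A) = 1.5.

K_p = 1.5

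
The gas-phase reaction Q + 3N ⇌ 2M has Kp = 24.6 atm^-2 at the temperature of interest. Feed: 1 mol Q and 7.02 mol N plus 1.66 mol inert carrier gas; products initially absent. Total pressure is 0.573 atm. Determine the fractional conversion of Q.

X = 0.795

Let X = conversion of Q (basis 1 mol Q); extent of reaction ξ = X.
Mole table: n_Q = 1 − X; n_N = 7.02 − 3X; n_M = 2X; n_I = 1.66 (inert).
n_T = Σnᵢ = 9.68 − 2X.
With p_i = (n_i/n_T)P, Kp = p_M^2 / (p_Q p_N^3).
Substituting and setting equal to 24.6 atm^-2 gives a polynomial in X; the root in (0,1) is X = 0.795.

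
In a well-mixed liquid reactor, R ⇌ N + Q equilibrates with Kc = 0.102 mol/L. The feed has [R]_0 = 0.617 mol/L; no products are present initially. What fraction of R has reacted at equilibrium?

Let X = conversion of R; extent ξ = 0.617·X mol/L.
Concentrations: [R] = 0.617 − 0.617X; [N] = 0.617X; [Q] = 0.617X.
Kc = [N] [Q] / ([R]).
Setting equal to 0.102 and solving for X on (0,1) gives X = 0.332.

X = 0.332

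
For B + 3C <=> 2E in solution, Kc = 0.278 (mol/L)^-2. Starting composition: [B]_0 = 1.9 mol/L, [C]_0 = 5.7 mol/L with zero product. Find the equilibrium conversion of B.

Let X = conversion of B; extent ξ = 1.9·X mol/L.
Concentrations: [B] = 1.9 − 1.9X; [C] = 5.7 − 5.7X; [E] = 3.8X.
Kc = [E]^2 / ([B] [C]^3).
Setting equal to 0.278 and solving for X on (0,1) gives X = 0.543.

X = 0.543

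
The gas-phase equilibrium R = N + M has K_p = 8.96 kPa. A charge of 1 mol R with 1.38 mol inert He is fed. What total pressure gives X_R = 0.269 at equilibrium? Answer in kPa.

P = 240 kPa

Take 1 mol R as basis and let X be its fractional conversion, so ξ = X.
Moles: n_R = 1 − X; n_N = X; n_M = X; n_I = 1.38 (inert).
Total moles n_T = 2.38 + X.
K_p = p_N p_M / (p_R) with p_i = (n_i/n_T)·P.
At X = 0.269: the mole-fraction product g(X) = Π y_i^ν_i = 0.03737. Since K_p = g(X)·P^{1}, P = (K_p/g)^(1/1) = (8.96/0.03737)^(1/1) = 240 kPa.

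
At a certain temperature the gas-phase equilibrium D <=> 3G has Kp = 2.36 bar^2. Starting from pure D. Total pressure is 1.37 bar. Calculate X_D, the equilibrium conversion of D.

Let X = conversion of D (basis 1 mol D); extent of reaction ξ = X.
Moles: n_D = 1 − X; n_G = 3X.
Summing: n_T = 1 + 2X.
With p_i = (n_i/n_T)P, Kp = p_G^3 / (p_D).
Equating to 2.36 bar^2 and solving on 0 < X < 1: X = 0.452.

X = 0.452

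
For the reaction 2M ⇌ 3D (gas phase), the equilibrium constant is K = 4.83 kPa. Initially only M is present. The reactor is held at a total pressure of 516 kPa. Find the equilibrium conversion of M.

Take 1 mol M as basis and let X be its fractional conversion, so ξ = 0.5X.
Mole table: n_M = 1 − X; n_D = 1.5X.
Summing: n_T = 1 + 0.5X.
With p_i = (n_i/n_T)P, K = p_D^3 / (p_M^2).
Setting this equal to 4.83 kPa and taking the physical root (0 < X < 1) gives X = 0.131.

X = 0.131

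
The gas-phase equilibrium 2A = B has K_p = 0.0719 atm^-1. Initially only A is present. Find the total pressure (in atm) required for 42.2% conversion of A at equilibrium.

P = 6.93 atm

Take 1 mol A as basis and let X be its fractional conversion, so ξ = 0.5X.
At extent ξ: n_A = 1 − X; n_B = 0.5X.
n_T = Σnᵢ = 1 − 0.5X.
K_p = p_B / (p_A^2) with p_i = (n_i/n_T)·P.
At X = 0.422: the mole-fraction product g(X) = Π y_i^ν_i = 0.4983. Since K_p = g(X)·P^{-1}, P = (g/K_p)^(1/1) = (0.4983/0.0719)^(1/1) = 6.93 atm.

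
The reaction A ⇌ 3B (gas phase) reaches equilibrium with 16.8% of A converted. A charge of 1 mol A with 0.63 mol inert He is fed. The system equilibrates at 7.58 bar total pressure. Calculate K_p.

K_p = 2.29 bar^2

Basis: 1 mol A initially; let X = conversion of A. Extent ξ = X.
Species balance: n_A = 1 − X; n_B = 3X; n_I = 0.63 (inert).
Summing: n_T = 1.63 + 2X.
At X = 0.168: n_A = 0.832, n_B = 0.504, n_T = 1.97.
p_i = (n_i/n_T)·P. K_p = p_B^3 / (p_A) = 2.29 bar^2.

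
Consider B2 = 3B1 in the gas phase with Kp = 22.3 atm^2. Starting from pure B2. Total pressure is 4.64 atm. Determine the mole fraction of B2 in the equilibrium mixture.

Take 1 mol B2 as basis and let X be its fractional conversion, so ξ = X.
At extent ξ: n_B2 = 1 − X; n_B1 = 3X.
n_T = Σnᵢ = 1 + 2X.
With p_i = (n_i/n_T)P, Kp = p_B1^3 / (p_B2).
Substituting and setting equal to 22.3 atm^2 gives a polynomial in X; the root in (0,1) is X = 0.422.
Then n_B2 = 0.578, n_T = 1.84, so y_B2 = 0.313.

y_B2 = 0.313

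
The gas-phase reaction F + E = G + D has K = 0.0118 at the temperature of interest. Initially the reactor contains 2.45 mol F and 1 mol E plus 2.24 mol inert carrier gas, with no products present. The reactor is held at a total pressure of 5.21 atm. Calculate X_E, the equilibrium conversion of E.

X = 0.152

Basis: 1 mol E initially; let X = conversion of E. Extent ξ = X.
At extent ξ: n_F = 2.45 − X; n_E = 1 − X; n_G = X; n_D = X; n_I = 2.24 (inert).
n_T stays at 5.69 (no change in mole number).
With p_i = (n_i/n_T)P, K = p_G p_D / (p_F p_E).
Setting this equal to 0.0118 and taking the physical root (0 < X < 1) gives X = 0.152.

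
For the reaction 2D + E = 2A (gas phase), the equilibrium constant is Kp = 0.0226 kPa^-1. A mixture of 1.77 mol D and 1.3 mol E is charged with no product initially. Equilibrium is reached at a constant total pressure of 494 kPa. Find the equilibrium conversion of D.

Take 1.77 mol D as basis and let X be its fractional conversion, so ξ = 0.885X.
Moles: n_D = 1.77 − 1.77X; n_E = 1.3 − 0.885X; n_A = 1.77X.
Total moles n_T = 3.07 − 0.885X.
With p_i = (n_i/n_T)P, Kp = p_A^2 / (p_D^2 p_E).
This yields a degree-3 equation in X; solving on (0,1), X = 0.644.

X = 0.644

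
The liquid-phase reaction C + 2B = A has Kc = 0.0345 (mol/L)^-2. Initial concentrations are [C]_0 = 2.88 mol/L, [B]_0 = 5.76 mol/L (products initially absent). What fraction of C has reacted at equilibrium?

Let X = conversion of C; extent ξ = 2.88·X mol/L.
Concentrations: [C] = 2.88 − 2.88X; [B] = 5.76 − 5.76X; [A] = 2.88X.
Kc = [A] / ([C] [B]^2).
Setting equal to 0.0345 and solving for X on (0,1) gives X = 0.336.

X = 0.336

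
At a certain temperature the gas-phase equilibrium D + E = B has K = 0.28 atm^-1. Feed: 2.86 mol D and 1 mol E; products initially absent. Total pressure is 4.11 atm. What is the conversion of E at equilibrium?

Take 1 mol E as basis and let X be its fractional conversion, so ξ = X.
Mole table: n_D = 2.86 − X; n_E = 1 − X; n_B = X.
Summing: n_T = 3.86 − X.
With p_i = (n_i/n_T)P, K = p_B / (p_D p_E).
Substituting and setting equal to 0.28 atm^-1 gives a polynomial in X; the root in (0,1) is X = 0.449.

X = 0.449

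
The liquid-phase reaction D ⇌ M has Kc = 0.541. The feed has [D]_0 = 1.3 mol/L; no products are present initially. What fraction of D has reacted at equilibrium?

Let X = conversion of D; extent ξ = 1.3·X mol/L.
Concentrations: [D] = 1.3 − 1.3X; [M] = 1.3X.
Kc = [M] / ([D]).
Solving Kc = 0.541 for X ∈ (0,1): X = 0.351.

X = 0.351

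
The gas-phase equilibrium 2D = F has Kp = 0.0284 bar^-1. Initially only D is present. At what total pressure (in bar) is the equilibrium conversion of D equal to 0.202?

P = 5.02 bar

Take 1 mol D as basis and let X be its fractional conversion, so ξ = 0.5X.
Moles: n_D = 1 − X; n_F = 0.5X.
Summing: n_T = 1 − 0.5X.
Kp = p_F / (p_D^2) with p_i = (n_i/n_T)·P.
At X = 0.202: the mole-fraction product g(X) = Π y_i^ν_i = 0.1426. Since Kp = g(X)·P^{-1}, P = (g/Kp)^(1/1) = (0.1426/0.0284)^(1/1) = 5.02 bar.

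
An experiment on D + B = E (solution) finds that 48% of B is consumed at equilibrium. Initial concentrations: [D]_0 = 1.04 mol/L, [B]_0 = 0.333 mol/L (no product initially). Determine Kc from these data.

Let X = conversion of B.
Concentrations: [D] = 1.04 − 0.333X; [B] = 0.333 − 0.333X; [E] = 0.333X.
At X = 0.48: [D] = 0.88, [B] = 0.173, [E] = 0.16.
Kc = [E] / ([D] [B]) = 1.05 L/mol.

Kc = 1.05 L/mol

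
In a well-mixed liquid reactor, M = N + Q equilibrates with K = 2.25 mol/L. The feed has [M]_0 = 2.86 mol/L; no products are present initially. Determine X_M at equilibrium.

Let X = conversion of M; extent ξ = 2.86·X mol/L.
Concentrations: [M] = 2.86 − 2.86X; [N] = 2.86X; [Q] = 2.86X.
K = [N] [Q] / ([M]).
This equals 2.25 at X = 0.577 (the root in 0 < X < 1).

X = 0.577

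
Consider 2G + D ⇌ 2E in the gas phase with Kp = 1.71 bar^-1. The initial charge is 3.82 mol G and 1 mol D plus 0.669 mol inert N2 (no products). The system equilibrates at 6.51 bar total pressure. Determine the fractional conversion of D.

Take 1 mol D as basis and let X be its fractional conversion, so ξ = X.
Mole table: n_G = 3.82 − 2X; n_D = 1 − X; n_E = 2X; n_I = 0.669 (inert).
n_T = Σnᵢ = 5.49 − X.
y_i = n_i/n_T, p_i = y_i·P. Kp = p_E^2 / (p_G^2 p_D).
Setting this equal to 1.71 bar^-1 and taking the physical root (0 < X < 1) gives X = 0.790.

X = 0.790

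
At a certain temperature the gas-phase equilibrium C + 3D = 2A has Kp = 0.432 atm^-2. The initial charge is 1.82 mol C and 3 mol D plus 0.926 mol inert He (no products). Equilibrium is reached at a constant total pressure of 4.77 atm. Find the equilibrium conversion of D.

Take 3 mol D as basis and let X be its fractional conversion, so ξ = X.
Species balance: n_C = 1.82 − X; n_D = 3 − 3X; n_A = 2X; n_I = 0.926 (inert).
n_T = Σnᵢ = 5.75 − 2X.
Mole fractions y_i = n_i/n_T; Kp = p_A^2 / (p_C p_D^3) with p_i = y_i·P.
Equating to 0.432 atm^-2 and solving on 0 < X < 1: X = 0.566.

X = 0.566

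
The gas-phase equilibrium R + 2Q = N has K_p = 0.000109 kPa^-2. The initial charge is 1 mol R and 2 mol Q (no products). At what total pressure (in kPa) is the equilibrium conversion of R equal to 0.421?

Basis: 1 mol R initially; let X = conversion of R. Extent ξ = X.
Mole table: n_R = 1 − X; n_Q = 2 − 2X; n_N = X.
n_T = Σnᵢ = 3 − 2X.
K_p = p_N / (p_R p_Q^2) with p_i = (n_i/n_T)·P.
At X = 0.421: the mole-fraction product g(X) = Π y_i^ν_i = 2.525. Since K_p = g(X)·P^{-2}, P = (g/K_p)^(1/2) = (2.525/0.000109)^(1/2) = 152 kPa.

P = 152 kPa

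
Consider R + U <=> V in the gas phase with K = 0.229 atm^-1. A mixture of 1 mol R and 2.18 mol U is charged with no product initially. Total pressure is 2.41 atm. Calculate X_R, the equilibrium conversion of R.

X = 0.266

Take 1 mol R as basis and let X be its fractional conversion, so ξ = X.
Mole table: n_R = 1 − X; n_U = 2.18 − X; n_V = X.
Total moles n_T = 3.18 − X.
Mole fractions y_i = n_i/n_T; K = p_V / (p_R p_U) with p_i = y_i·P.
Substituting and setting equal to 0.229 atm^-1 gives a polynomial in X; the root in (0,1) is X = 0.266.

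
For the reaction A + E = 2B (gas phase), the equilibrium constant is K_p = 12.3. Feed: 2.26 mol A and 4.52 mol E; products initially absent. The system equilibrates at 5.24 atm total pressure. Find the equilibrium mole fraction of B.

y_B = 0.544

Take 2.26 mol A as basis and let X be its fractional conversion, so ξ = 2.26X.
Mole table: n_A = 2.26 − 2.26X; n_E = 4.52 − 2.26X; n_B = 4.52X.
n_T stays at 6.78 (no change in mole number).
y_i = n_i/n_T, p_i = y_i·P. K_p = p_B^2 / (p_A p_E).
Substituting and setting equal to 12.3 gives a polynomial in X; the root in (0,1) is X = 0.817.
Then n_B = 3.69, n_T = 6.78, so y_B = 0.544.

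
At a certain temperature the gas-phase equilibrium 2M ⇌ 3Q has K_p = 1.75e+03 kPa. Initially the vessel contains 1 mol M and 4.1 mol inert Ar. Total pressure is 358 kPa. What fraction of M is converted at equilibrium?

Let X = conversion of M (basis 1 mol M); extent of reaction ξ = 0.5X.
Moles: n_M = 1 − X; n_Q = 1.5X; n_I = 4.1 (inert).
n_T = Σnᵢ = 5.1 + 0.5X.
y_i = n_i/n_T, p_i = y_i·P. K_p = p_Q^3 / (p_M^2).
Substituting and setting equal to 1.75e+03 kPa gives a polynomial in X; the root in (0,1) is X = 0.763.

X = 0.763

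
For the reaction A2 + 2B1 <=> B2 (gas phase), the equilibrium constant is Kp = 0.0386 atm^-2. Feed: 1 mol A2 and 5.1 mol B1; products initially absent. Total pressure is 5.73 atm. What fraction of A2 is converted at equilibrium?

X = 0.452

Let X = conversion of A2 (basis 1 mol A2); extent of reaction ξ = X.
Mole table: n_A2 = 1 − X; n_B1 = 5.1 − 2X; n_B2 = X.
n_T = Σnᵢ = 6.1 − 2X.
Mole fractions y_i = n_i/n_T; Kp = p_B2 / (p_A2 p_B1^2) with p_i = y_i·P.
This yields a degree-3 equation in X; solving on (0,1), X = 0.452.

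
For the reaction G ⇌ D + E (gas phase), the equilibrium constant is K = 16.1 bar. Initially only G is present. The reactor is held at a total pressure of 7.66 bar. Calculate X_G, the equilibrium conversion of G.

X = 0.823

Take 1 mol G as basis and let X be its fractional conversion, so ξ = X.
Species balance: n_G = 1 − X; n_D = X; n_E = X.
Total moles n_T = 1 + X.
y_i = n_i/n_T, p_i = y_i·P. K = p_D p_E / (p_G).
Substituting and setting equal to 16.1 bar gives a polynomial in X; the root in (0,1) is X = 0.823.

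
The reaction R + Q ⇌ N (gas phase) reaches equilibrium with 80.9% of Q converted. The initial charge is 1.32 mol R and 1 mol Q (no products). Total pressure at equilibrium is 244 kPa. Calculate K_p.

K_p = 0.0513 kPa^-1

Let X = conversion of Q (basis 1 mol Q); extent of reaction ξ = X.
At extent ξ: n_R = 1.32 − X; n_Q = 1 − X; n_N = X.
Total moles n_T = 2.32 − X.
At X = 0.809: n_R = 0.511, n_Q = 0.191, n_N = 0.809, n_T = 1.51.
p_i = (n_i/n_T)·P. K_p = p_N / (p_R p_Q) = 0.0513 kPa^-1.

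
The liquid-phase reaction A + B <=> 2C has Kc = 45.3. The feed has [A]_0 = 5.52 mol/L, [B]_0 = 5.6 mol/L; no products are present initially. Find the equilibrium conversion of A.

Let X = conversion of A; extent ξ = 5.52·X mol/L.
Concentrations: [A] = 5.52 − 5.52X; [B] = 5.6 − 5.52X; [C] = 11X.
Kc = [C]^2 / ([A] [B]).
This equals 45.3 at X = 0.776 (the root in 0 < X < 1).

X = 0.776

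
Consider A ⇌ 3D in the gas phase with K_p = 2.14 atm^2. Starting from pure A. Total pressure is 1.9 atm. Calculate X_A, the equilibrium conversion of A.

X = 0.345

Basis: 1 mol A initially; let X = conversion of A. Extent ξ = X.
Moles: n_A = 1 − X; n_D = 3X.
Total moles n_T = 1 + 2X.
y_i = n_i/n_T, p_i = y_i·P. K_p = p_D^3 / (p_A).
This yields a degree-3 equation in X; solving on (0,1), X = 0.345.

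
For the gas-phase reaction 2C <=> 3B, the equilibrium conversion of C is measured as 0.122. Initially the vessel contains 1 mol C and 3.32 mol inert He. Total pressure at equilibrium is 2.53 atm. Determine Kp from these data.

Kp = 0.00459 atm

Basis: 1 mol C initially; let X = conversion of C. Extent ξ = 0.5X.
At extent ξ: n_C = 1 − X; n_B = 1.5X; n_I = 3.32 (inert).
Total moles n_T = 4.32 + 0.5X.
At X = 0.122: n_C = 0.878, n_B = 0.183, n_T = 4.38.
p_i = (n_i/n_T)·P. Kp = p_B^3 / (p_C^2) = 0.00459 atm.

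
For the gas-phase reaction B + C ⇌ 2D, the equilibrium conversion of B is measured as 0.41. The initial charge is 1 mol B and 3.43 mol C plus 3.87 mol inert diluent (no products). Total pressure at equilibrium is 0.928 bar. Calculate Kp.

Take 1 mol B as basis and let X be its fractional conversion, so ξ = X.
Mole table: n_B = 1 − X; n_C = 3.43 − X; n_D = 2X; n_I = 3.87 (inert).
Since Δν = 0, n_T = 8.3 throughout.
At X = 0.41: n_B = 0.59, n_C = 3.02, n_D = 0.82, n_T = 8.3.
p_i = (n_i/n_T)·P. Kp = p_D^2 / (p_B p_C) = 0.377.

Kp = 0.377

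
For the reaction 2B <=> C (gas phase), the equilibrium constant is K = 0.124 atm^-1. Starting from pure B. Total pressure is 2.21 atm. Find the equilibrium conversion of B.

Basis: 1 mol B initially; let X = conversion of B. Extent ξ = 0.5X.
Moles: n_B = 1 − X; n_C = 0.5X.
Total moles n_T = 1 − 0.5X.
Mole fractions y_i = n_i/n_T; K = p_C / (p_B^2) with p_i = y_i·P.
Equating to 0.124 atm^-1 and solving on 0 < X < 1: X = 0.309.

X = 0.309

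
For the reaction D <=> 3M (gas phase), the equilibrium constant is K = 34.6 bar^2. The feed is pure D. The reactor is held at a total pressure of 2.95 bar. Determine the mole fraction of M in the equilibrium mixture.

y_M = 0.847

Let X = conversion of D (basis 1 mol D); extent of reaction ξ = X.
Mole table: n_D = 1 − X; n_M = 3X.
Total moles n_T = 1 + 2X.
y_i = n_i/n_T, p_i = y_i·P. K = p_M^3 / (p_D).
Substituting and setting equal to 34.6 bar^2 gives a polynomial in X; the root in (0,1) is X = 0.649.
Then n_M = 1.95, n_T = 2.3, so y_M = 0.847.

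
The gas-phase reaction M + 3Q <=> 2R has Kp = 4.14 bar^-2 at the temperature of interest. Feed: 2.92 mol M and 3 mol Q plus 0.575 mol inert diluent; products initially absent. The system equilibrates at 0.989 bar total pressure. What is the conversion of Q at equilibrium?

X = 0.509

Let X = conversion of Q (basis 3 mol Q); extent of reaction ξ = X.
Moles: n_M = 2.92 − X; n_Q = 3 − 3X; n_R = 2X; n_I = 0.575 (inert).
Summing: n_T = 6.5 − 2X.
Mole fractions y_i = n_i/n_T; Kp = p_R^2 / (p_M p_Q^3) with p_i = y_i·P.
Substituting and setting equal to 4.14 bar^-2 gives a polynomial in X; the root in (0,1) is X = 0.509.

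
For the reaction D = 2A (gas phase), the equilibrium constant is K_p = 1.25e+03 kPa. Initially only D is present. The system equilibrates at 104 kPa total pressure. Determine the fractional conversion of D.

X = 0.866

Take 1 mol D as basis and let X be its fractional conversion, so ξ = X.
Moles: n_D = 1 − X; n_A = 2X.
Total moles n_T = 1 + X.
With p_i = (n_i/n_T)P, K_p = p_A^2 / (p_D).
Equating to 1.25e+03 kPa and solving on 0 < X < 1: X = 0.866.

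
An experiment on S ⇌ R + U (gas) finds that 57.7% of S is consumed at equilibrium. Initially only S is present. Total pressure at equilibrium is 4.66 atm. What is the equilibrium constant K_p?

K_p = 2.33 atm

Let X = conversion of S (basis 1 mol S); extent of reaction ξ = X.
At extent ξ: n_S = 1 − X; n_R = X; n_U = X.
Total moles n_T = 1 + X.
At X = 0.577: n_S = 0.423, n_R = 0.577, n_U = 0.577, n_T = 1.58.
p_i = (n_i/n_T)·P. K_p = p_R p_U / (p_S) = 2.33 atm.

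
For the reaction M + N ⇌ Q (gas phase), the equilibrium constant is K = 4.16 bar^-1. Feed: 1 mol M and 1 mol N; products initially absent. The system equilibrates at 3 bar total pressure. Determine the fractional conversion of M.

Take 1 mol M as basis and let X be its fractional conversion, so ξ = X.
At extent ξ: n_M = 1 − X; n_N = 1 − X; n_Q = X.
Total moles n_T = 2 − X.
With p_i = (n_i/n_T)P, K = p_Q / (p_M p_N).
This yields a degree-2 equation in X; solving on (0,1), X = 0.728.

X = 0.728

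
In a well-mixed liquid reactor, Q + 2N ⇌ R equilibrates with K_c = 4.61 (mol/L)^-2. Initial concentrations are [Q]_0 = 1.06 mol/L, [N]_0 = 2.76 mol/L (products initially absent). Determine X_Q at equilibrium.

Let X = conversion of Q; extent ξ = 1.06·X mol/L.
Concentrations: [Q] = 1.06 − 1.06X; [N] = 2.76 − 2.12X; [R] = 1.06X.
K_c = [R] / ([Q] [N]^2).
This equals 4.61 at X = 0.825 (the root in 0 < X < 1).

X = 0.825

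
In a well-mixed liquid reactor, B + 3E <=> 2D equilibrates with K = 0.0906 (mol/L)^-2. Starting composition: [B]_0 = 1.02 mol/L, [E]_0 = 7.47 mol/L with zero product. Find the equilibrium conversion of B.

X = 0.786

Let X = conversion of B; extent ξ = 1.02·X mol/L.
Concentrations: [B] = 1.02 − 1.02X; [E] = 7.47 − 3.06X; [D] = 2.04X.
K = [D]^2 / ([B] [E]^3).
This equals 0.0906 at X = 0.786 (the root in 0 < X < 1).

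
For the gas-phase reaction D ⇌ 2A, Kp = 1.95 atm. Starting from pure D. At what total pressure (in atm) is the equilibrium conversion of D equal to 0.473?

Take 1 mol D as basis and let X be its fractional conversion, so ξ = X.
Mole table: n_D = 1 − X; n_A = 2X.
Total moles n_T = 1 + X.
Kp = p_A^2 / (p_D) with p_i = (n_i/n_T)·P.
At X = 0.473: the mole-fraction product g(X) = Π y_i^ν_i = 1.153. Since Kp = g(X)·P^{1}, P = (Kp/g)^(1/1) = (1.95/1.153)^(1/1) = 1.69 atm.

P = 1.69 atm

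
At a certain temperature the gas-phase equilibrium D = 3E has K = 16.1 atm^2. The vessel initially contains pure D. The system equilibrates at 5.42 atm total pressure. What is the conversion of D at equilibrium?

X = 0.335

Let X = conversion of D (basis 1 mol D); extent of reaction ξ = X.
At extent ξ: n_D = 1 − X; n_E = 3X.
n_T = Σnᵢ = 1 + 2X.
Mole fractions y_i = n_i/n_T; K = p_E^3 / (p_D) with p_i = y_i·P.
This yields a degree-3 equation in X; solving on (0,1), X = 0.335.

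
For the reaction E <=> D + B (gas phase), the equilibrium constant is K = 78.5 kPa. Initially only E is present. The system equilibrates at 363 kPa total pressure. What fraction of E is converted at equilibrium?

Basis: 1 mol E initially; let X = conversion of E. Extent ξ = X.
Moles: n_E = 1 − X; n_D = X; n_B = X.
Summing: n_T = 1 + X.
y_i = n_i/n_T, p_i = y_i·P. K = p_D p_B / (p_E).
Setting this equal to 78.5 kPa and taking the physical root (0 < X < 1) gives X = 0.422.

X = 0.422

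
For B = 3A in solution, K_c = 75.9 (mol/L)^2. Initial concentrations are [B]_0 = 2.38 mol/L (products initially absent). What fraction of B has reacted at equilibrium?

Let X = conversion of B; extent ξ = 2.38·X mol/L.
Concentrations: [B] = 2.38 − 2.38X; [A] = 7.14X.
K_c = [A]^3 / ([B]).
Solving K_c = 75.9 for X ∈ (0,1): X = 0.589.

X = 0.589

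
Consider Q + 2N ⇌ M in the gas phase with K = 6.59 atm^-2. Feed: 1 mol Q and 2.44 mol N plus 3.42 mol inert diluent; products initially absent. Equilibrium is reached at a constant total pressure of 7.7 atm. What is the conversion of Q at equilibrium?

X = 0.876

Let X = conversion of Q (basis 1 mol Q); extent of reaction ξ = X.
Mole table: n_Q = 1 − X; n_N = 2.44 − 2X; n_M = X; n_I = 3.42 (inert).
Summing: n_T = 6.86 − 2X.
With p_i = (n_i/n_T)P, K = p_M / (p_Q p_N^2).
Equating to 6.59 atm^-2 and solving on 0 < X < 1: X = 0.876.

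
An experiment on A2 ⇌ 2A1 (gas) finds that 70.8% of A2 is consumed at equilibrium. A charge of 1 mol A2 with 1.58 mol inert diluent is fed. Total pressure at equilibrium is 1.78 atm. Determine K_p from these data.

K_p = 3.72 atm

Take 1 mol A2 as basis and let X be its fractional conversion, so ξ = X.
Mole table: n_A2 = 1 − X; n_A1 = 2X; n_I = 1.58 (inert).
n_T = Σnᵢ = 2.58 + X.
At X = 0.708: n_A2 = 0.292, n_A1 = 1.42, n_T = 3.29.
p_i = (n_i/n_T)·P. K_p = p_A1^2 / (p_A2) = 3.72 atm.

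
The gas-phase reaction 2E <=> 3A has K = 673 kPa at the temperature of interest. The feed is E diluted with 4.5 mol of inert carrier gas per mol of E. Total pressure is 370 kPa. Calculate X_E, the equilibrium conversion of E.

Basis: 1 mol E initially; let X = conversion of E. Extent ξ = 0.5X.
At extent ξ: n_E = 1 − X; n_A = 1.5X; n_I = 4.5 (inert).
Summing: n_T = 5.5 + 0.5X.
With p_i = (n_i/n_T)P, K = p_A^3 / (p_E^2).
Setting this equal to 673 kPa and taking the physical root (0 < X < 1) gives X = 0.682.

X = 0.682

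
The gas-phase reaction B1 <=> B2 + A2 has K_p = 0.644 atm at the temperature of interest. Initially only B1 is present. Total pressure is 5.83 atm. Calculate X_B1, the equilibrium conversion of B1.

X = 0.315

Basis: 1 mol B1 initially; let X = conversion of B1. Extent ξ = X.
Moles: n_B1 = 1 − X; n_B2 = X; n_A2 = X.
Total moles n_T = 1 + X.
y_i = n_i/n_T, p_i = y_i·P. K_p = p_B2 p_A2 / (p_B1).
Setting this equal to 0.644 atm and taking the physical root (0 < X < 1) gives X = 0.315.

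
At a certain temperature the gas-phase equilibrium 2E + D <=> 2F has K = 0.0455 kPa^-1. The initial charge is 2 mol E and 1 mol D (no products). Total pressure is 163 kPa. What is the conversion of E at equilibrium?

X = 0.541

Let X = conversion of E (basis 2 mol E); extent of reaction ξ = X.
Mole table: n_E = 2 − 2X; n_D = 1 − X; n_F = 2X.
n_T = Σnᵢ = 3 − X.
y_i = n_i/n_T, p_i = y_i·P. K = p_F^2 / (p_E^2 p_D).
This yields a degree-3 equation in X; solving on (0,1), X = 0.541.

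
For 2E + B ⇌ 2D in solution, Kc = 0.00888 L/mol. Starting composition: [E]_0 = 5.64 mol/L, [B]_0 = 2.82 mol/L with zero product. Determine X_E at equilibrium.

Let X = conversion of E; extent ξ = 5.64X/2 mol/L.
Concentrations: [E] = 5.64 − 5.64X; [B] = 2.82 − 2.82X; [D] = 5.64X.
Kc = [D]^2 / ([E]^2 [B]).
Setting equal to 0.00888 and solving for X on (0,1) gives X = 0.129.

X = 0.129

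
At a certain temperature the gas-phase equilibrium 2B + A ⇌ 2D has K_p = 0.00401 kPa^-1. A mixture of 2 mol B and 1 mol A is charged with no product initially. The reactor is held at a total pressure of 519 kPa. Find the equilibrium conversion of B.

Basis: 2 mol B initially; let X = conversion of B. Extent ξ = X.
Moles: n_B = 2 − 2X; n_A = 1 − X; n_D = 2X.
n_T = Σnᵢ = 3 − X.
With p_i = (n_i/n_T)P, K_p = p_D^2 / (p_B^2 p_A).
Substituting and setting equal to 0.00401 kPa^-1 gives a polynomial in X; the root in (0,1) is X = 0.408.

X = 0.408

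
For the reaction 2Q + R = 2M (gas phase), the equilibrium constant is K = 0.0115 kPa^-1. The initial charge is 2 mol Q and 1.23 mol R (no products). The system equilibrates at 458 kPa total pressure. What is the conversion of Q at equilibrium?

X = 0.538

Take 2 mol Q as basis and let X be its fractional conversion, so ξ = X.
Species balance: n_Q = 2 − 2X; n_R = 1.23 − X; n_M = 2X.
Total moles n_T = 3.23 − X.
y_i = n_i/n_T, p_i = y_i·P. K = p_M^2 / (p_Q^2 p_R).
Substituting and setting equal to 0.0115 kPa^-1 gives a polynomial in X; the root in (0,1) is X = 0.538.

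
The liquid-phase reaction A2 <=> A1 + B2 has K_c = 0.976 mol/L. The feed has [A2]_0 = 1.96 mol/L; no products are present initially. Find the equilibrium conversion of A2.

Let X = conversion of A2; extent ξ = 1.96·X mol/L.
Concentrations: [A2] = 1.96 − 1.96X; [A1] = 1.96X; [B2] = 1.96X.
K_c = [A1] [B2] / ([A2]).
Setting equal to 0.976 and solving for X on (0,1) gives X = 0.499.

X = 0.499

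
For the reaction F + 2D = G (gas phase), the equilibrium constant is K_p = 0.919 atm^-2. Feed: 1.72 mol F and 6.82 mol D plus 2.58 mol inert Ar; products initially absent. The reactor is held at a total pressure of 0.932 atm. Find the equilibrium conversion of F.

X = 0.215

Let X = conversion of F (basis 1.72 mol F); extent of reaction ξ = 1.72X.
Species balance: n_F = 1.72 − 1.72X; n_D = 6.82 − 3.44X; n_G = 1.72X; n_I = 2.58 (inert).
Summing: n_T = 11.1 − 3.44X.
y_i = n_i/n_T, p_i = y_i·P. K_p = p_G / (p_F p_D^2).
Substituting and setting equal to 0.919 atm^-2 gives a polynomial in X; the root in (0,1) is X = 0.215.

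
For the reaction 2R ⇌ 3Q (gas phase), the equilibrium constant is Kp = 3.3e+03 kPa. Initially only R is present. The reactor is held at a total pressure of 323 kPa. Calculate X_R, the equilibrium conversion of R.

Take 1 mol R as basis and let X be its fractional conversion, so ξ = 0.5X.
Moles: n_R = 1 − X; n_Q = 1.5X.
n_T = Σnᵢ = 1 + 0.5X.
Mole fractions y_i = n_i/n_T; Kp = p_Q^3 / (p_R^2) with p_i = y_i·P.
Setting this equal to 3.3e+03 kPa and taking the physical root (0 < X < 1) gives X = 0.707.

X = 0.707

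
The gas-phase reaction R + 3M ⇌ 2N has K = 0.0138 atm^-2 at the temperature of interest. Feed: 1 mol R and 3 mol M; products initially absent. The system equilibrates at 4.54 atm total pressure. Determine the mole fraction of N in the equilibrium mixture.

Basis: 1 mol R initially; let X = conversion of R. Extent ξ = X.
Mole table: n_R = 1 − X; n_M = 3 − 3X; n_N = 2X.
Summing: n_T = 4 − 2X.
With p_i = (n_i/n_T)P, K = p_N^2 / (p_R p_M^3).
This yields a degree-4 equation in X; solving on (0,1), X = 0.231.
Then n_N = 0.463, n_T = 3.54, so y_N = 0.131.

y_N = 0.131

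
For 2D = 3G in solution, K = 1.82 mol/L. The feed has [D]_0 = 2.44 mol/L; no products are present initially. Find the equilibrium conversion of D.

Let X = conversion of D; extent ξ = 2.44X/2 mol/L.
Concentrations: [D] = 2.44 − 2.44X; [G] = 3.66X.
K = [G]^3 / ([D]^2).
Solving K = 1.82 for X ∈ (0,1): X = 0.420.

X = 0.420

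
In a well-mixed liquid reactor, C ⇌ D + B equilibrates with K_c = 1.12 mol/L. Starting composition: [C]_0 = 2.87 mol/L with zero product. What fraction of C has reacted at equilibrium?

X = 0.459

Let X = conversion of C; extent ξ = 2.87·X mol/L.
Concentrations: [C] = 2.87 − 2.87X; [D] = 2.87X; [B] = 2.87X.
K_c = [D] [B] / ([C]).
Equating to 1.12 mol/L: the physical root is X = 0.459.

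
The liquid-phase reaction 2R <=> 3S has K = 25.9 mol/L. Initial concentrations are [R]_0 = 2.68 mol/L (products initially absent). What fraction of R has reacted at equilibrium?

X = 0.673

Let X = conversion of R; extent ξ = 2.68X/2 mol/L.
Concentrations: [R] = 2.68 − 2.68X; [S] = 4.02X.
K = [S]^3 / ([R]^2).
This equals 25.9 at X = 0.673 (the root in 0 < X < 1).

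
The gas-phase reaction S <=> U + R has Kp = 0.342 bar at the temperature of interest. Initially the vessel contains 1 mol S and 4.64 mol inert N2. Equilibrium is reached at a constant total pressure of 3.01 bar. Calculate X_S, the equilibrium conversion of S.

X = 0.558

Take 1 mol S as basis and let X be its fractional conversion, so ξ = X.
Moles: n_S = 1 − X; n_U = X; n_R = X; n_I = 4.64 (inert).
n_T = Σnᵢ = 5.64 + X.
y_i = n_i/n_T, p_i = y_i·P. Kp = p_U p_R / (p_S).
Substituting and setting equal to 0.342 bar gives a polynomial in X; the root in (0,1) is X = 0.558.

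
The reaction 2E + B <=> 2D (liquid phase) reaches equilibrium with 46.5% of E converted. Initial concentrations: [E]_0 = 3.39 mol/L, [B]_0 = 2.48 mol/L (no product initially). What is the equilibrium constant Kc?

Kc = 0.447 L/mol

Let X = conversion of E.
Concentrations: [E] = 3.39 − 3.39X; [B] = 2.48 − 1.7X; [D] = 3.39X.
At X = 0.465: [E] = 1.81, [B] = 1.69, [D] = 1.58.
Kc = [D]^2 / ([E]^2 [B]) = 0.447 L/mol.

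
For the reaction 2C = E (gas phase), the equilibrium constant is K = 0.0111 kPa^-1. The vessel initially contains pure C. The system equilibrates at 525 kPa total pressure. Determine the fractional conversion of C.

Take 1 mol C as basis and let X be its fractional conversion, so ξ = 0.5X.
Mole table: n_C = 1 − X; n_E = 0.5X.
Total moles n_T = 1 − 0.5X.
With p_i = (n_i/n_T)P, K = p_E / (p_C^2).
This yields a degree-2 equation in X; solving on (0,1), X = 0.797.

X = 0.797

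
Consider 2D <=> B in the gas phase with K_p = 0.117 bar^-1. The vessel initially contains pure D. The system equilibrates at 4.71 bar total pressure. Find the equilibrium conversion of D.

X = 0.441

Take 1 mol D as basis and let X be its fractional conversion, so ξ = 0.5X.
Moles: n_D = 1 − X; n_B = 0.5X.
n_T = Σnᵢ = 1 − 0.5X.
With p_i = (n_i/n_T)P, K_p = p_B / (p_D^2).
Substituting and setting equal to 0.117 bar^-1 gives a polynomial in X; the root in (0,1) is X = 0.441.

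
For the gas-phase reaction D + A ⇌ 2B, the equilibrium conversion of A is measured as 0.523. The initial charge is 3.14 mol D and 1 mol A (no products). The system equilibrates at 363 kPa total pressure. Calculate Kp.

Basis: 1 mol A initially; let X = conversion of A. Extent ξ = X.
Mole table: n_D = 3.14 − X; n_A = 1 − X; n_B = 2X.
n_T stays at 4.14 (no change in mole number).
At X = 0.523: n_D = 2.62, n_A = 0.477, n_B = 1.05, n_T = 4.14.
p_i = (n_i/n_T)·P. Kp = p_B^2 / (p_D p_A) = 0.876.

Kp = 0.876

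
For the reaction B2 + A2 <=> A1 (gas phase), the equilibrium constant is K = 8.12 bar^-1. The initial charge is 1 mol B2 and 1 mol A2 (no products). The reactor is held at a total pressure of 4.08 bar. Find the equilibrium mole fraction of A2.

Take 1 mol B2 as basis and let X be its fractional conversion, so ξ = X.
At extent ξ: n_B2 = 1 − X; n_A2 = 1 − X; n_A1 = X.
Summing: n_T = 2 − X.
Mole fractions y_i = n_i/n_T; K = p_A1 / (p_B2 p_A2) with p_i = y_i·P.
Substituting and setting equal to 8.12 bar^-1 gives a polynomial in X; the root in (0,1) is X = 0.829.
Then n_A2 = 0.171, n_T = 1.17, so y_A2 = 0.146.

y_A2 = 0.146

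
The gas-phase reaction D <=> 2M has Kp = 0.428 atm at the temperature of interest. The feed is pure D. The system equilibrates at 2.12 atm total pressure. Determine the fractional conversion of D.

Basis: 1 mol D initially; let X = conversion of D. Extent ξ = X.
Species balance: n_D = 1 − X; n_M = 2X.
n_T = Σnᵢ = 1 + X.
y_i = n_i/n_T, p_i = y_i·P. Kp = p_M^2 / (p_D).
Substituting and setting equal to 0.428 atm gives a polynomial in X; the root in (0,1) is X = 0.219.

X = 0.219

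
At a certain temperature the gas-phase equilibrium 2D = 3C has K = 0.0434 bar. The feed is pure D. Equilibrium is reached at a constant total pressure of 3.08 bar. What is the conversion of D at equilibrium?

Take 1 mol D as basis and let X be its fractional conversion, so ξ = 0.5X.
Mole table: n_D = 1 − X; n_C = 1.5X.
Total moles n_T = 1 + 0.5X.
y_i = n_i/n_T, p_i = y_i·P. K = p_C^3 / (p_D^2).
Setting this equal to 0.0434 bar and taking the physical root (0 < X < 1) gives X = 0.148.

X = 0.148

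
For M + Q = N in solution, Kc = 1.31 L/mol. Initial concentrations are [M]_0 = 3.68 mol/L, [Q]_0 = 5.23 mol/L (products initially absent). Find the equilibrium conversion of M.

X = 0.761

Let X = conversion of M; extent ξ = 3.68·X mol/L.
Concentrations: [M] = 3.68 − 3.68X; [Q] = 5.23 − 3.68X; [N] = 3.68X.
Kc = [N] / ([M] [Q]).
Solving Kc = 1.31 for X ∈ (0,1): X = 0.761.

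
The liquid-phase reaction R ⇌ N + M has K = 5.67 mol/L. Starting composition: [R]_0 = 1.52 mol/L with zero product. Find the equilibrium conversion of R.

Let X = conversion of R; extent ξ = 1.52·X mol/L.
Concentrations: [R] = 1.52 − 1.52X; [N] = 1.52X; [M] = 1.52X.
K = [N] [M] / ([R]).
Solving K = 5.67 for X ∈ (0,1): X = 0.820.

X = 0.820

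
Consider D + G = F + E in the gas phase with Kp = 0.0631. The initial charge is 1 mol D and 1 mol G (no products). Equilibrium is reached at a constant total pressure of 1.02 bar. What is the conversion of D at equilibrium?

X = 0.201

Take 1 mol D as basis and let X be its fractional conversion, so ξ = X.
Species balance: n_D = 1 − X; n_G = 1 − X; n_F = X; n_E = X.
n_T stays at 2 (no change in mole number).
With p_i = (n_i/n_T)P, Kp = p_F p_E / (p_D p_G).
Setting this equal to 0.0631 and taking the physical root (0 < X < 1) gives X = 0.201.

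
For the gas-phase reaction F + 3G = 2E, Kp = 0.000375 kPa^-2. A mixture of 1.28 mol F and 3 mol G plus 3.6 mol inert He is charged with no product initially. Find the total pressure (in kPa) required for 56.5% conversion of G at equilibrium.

P = 312 kPa

Let X = conversion of G (basis 3 mol G); extent of reaction ξ = X.
Species balance: n_F = 1.28 − X; n_G = 3 − 3X; n_E = 2X; n_I = 3.6 (inert).
Total moles n_T = 7.88 − 2X.
Kp = p_E^2 / (p_F p_G^3) with p_i = (n_i/n_T)·P.
At X = 0.565: the mole-fraction product g(X) = Π y_i^ν_i = 36.61. Since Kp = g(X)·P^{-2}, P = (g/Kp)^(1/2) = (36.61/0.000375)^(1/2) = 312 kPa.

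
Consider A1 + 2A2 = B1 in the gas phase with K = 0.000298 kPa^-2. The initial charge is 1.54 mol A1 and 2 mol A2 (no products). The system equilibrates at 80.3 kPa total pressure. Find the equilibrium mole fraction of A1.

y_A1 = 0.415

Take 2 mol A2 as basis and let X be its fractional conversion, so ξ = X.
Mole table: n_A1 = 1.54 − X; n_A2 = 2 − 2X; n_B1 = X.
Total moles n_T = 3.54 − 2X.
Mole fractions y_i = n_i/n_T; K = p_B1 / (p_A1 p_A2^2) with p_i = y_i·P.
Setting this equal to 0.000298 kPa^-2 and taking the physical root (0 < X < 1) gives X = 0.409.
Then n_A1 = 1.13, n_T = 2.72, so y_A1 = 0.415.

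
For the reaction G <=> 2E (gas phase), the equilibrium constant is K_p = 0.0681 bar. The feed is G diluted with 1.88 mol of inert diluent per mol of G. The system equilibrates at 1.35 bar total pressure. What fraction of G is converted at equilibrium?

Take 1 mol G as basis and let X be its fractional conversion, so ξ = X.
Moles: n_G = 1 − X; n_E = 2X; n_I = 1.88 (inert).
Total moles n_T = 2.88 + X.
y_i = n_i/n_T, p_i = y_i·P. K_p = p_E^2 / (p_G).
Substituting and setting equal to 0.0681 bar gives a polynomial in X; the root in (0,1) is X = 0.178.

X = 0.178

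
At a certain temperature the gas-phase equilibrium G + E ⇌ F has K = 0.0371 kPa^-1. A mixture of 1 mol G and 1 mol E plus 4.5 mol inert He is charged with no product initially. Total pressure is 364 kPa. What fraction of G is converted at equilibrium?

X = 0.520

Take 1 mol G as basis and let X be its fractional conversion, so ξ = X.
At extent ξ: n_G = 1 − X; n_E = 1 − X; n_F = X; n_I = 4.5 (inert).
Summing: n_T = 6.5 − X.
Mole fractions y_i = n_i/n_T; K = p_F / (p_G p_E) with p_i = y_i·P.
This yields a degree-2 equation in X; solving on (0,1), X = 0.520.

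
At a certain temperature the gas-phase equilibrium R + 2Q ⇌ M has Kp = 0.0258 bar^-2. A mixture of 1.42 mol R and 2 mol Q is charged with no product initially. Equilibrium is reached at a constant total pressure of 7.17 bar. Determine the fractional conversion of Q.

Basis: 2 mol Q initially; let X = conversion of Q. Extent ξ = X.
Mole table: n_R = 1.42 − X; n_Q = 2 − 2X; n_M = X.
n_T = Σnᵢ = 3.42 − 2X.
Mole fractions y_i = n_i/n_T; Kp = p_M / (p_R p_Q^2) with p_i = y_i·P.
Substituting and setting equal to 0.0258 bar^-2 gives a polynomial in X; the root in (0,1) is X = 0.336.

X = 0.336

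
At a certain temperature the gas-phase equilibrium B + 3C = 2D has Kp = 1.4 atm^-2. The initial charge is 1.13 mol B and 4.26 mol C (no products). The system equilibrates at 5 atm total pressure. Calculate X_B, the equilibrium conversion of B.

X = 0.771

Let X = conversion of B (basis 1.13 mol B); extent of reaction ξ = 1.13X.
Moles: n_B = 1.13 − 1.13X; n_C = 4.26 − 3.39X; n_D = 2.26X.
n_T = Σnᵢ = 5.39 − 2.26X.
y_i = n_i/n_T, p_i = y_i·P. Kp = p_D^2 / (p_B p_C^3).
This yields a degree-4 equation in X; solving on (0,1), X = 0.771.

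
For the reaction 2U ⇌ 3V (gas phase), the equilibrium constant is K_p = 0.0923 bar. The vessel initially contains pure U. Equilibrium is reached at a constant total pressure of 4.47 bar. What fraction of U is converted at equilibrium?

Basis: 1 mol U initially; let X = conversion of U. Extent ξ = 0.5X.
Moles: n_U = 1 − X; n_V = 1.5X.
Summing: n_T = 1 + 0.5X.
Mole fractions y_i = n_i/n_T; K_p = p_V^3 / (p_U^2) with p_i = y_i·P.
This yields a degree-3 equation in X; solving on (0,1), X = 0.166.

X = 0.166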